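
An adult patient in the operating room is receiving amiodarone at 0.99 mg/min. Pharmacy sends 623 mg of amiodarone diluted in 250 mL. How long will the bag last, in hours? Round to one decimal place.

10.5 hours

0.99 mg/min × 60 min/hr = 59.4 mg/hr
Concentration = 623 mg ÷ 250 mL = 2.492 mg/mL
Rate = 59.4 mg/hr ÷ 2.492 mg/mL = 23.83628 mL/hr
Duration = 250 mL ÷ 23.83628 mL/hr = 10.48822 hr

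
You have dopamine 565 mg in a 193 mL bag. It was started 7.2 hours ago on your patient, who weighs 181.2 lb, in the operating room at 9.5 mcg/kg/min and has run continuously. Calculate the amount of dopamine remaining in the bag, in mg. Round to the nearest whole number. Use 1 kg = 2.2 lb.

227 mg

Weight = 181.2 lb ÷ 2.2 lb/kg = 82.36364 kg
Dose = 9.5 mcg/kg/min × 82.36364 kg = 782.4545 mcg/min
782.4545 mcg/min × 60 min/hr = 46947.27 mcg/hr
Concentration = 565 mg ÷ 193 mL = 2.927461 mg/mL = 2927.461 mcg/mL
Rate = 46947.27 mcg/hr ÷ 2927.461 mcg/mL = 16.03686 mL/hr
Volume infused = 16.03686 mL/hr × 7.2 hr = 115.4654 mL
Volume remaining = 193 − 115.4654 = 77.53464 mL
Drug remaining = 77.53464 mL × 2927.461 mcg/mL = 226979.6 mcg = 226.9796 mg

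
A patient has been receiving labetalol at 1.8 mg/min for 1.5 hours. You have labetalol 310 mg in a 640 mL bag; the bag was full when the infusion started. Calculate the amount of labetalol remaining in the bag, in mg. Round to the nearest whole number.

1.8 mg/min × 60 min/hr = 108 mg/hr
Concentration = 310 mg ÷ 640 mL = 0.484375 mg/mL
Rate = 108 mg/hr ÷ 0.484375 mg/mL = 222.9677 mL/hr
Volume infused = 222.9677 mL/hr × 1.5 hr = 334.4516 mL
Volume remaining = 640 − 334.4516 = 305.5484 mL
Drug remaining = 305.5484 mL × 0.484375 mg/mL = 148 mg

148 mg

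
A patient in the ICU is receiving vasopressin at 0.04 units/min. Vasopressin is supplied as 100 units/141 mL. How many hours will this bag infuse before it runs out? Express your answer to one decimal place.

41.7 hours

0.04 units/min × 60 min/hr = 2.4 units/hr
Concentration = 100 units ÷ 141 mL = 0.7092199 units/mL
Rate = 2.4 units/hr ÷ 0.7092199 units/mL = 3.384 mL/hr
Duration = 141 mL ÷ 3.384 mL/hr = 41.66667 hr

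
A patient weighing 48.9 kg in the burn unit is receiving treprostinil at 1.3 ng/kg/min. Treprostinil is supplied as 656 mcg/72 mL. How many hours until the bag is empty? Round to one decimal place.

172.0 hours

Dose = 1.3 ng/kg/min × 48.9 kg = 63.57 ng/min
63.57 ng/min × 60 min/hr = 3814.2 ng/hr
Concentration = 656 mcg ÷ 72 mL = 9.111111 mcg/mL = 9111.111 ng/mL
Rate = 3814.2 ng/hr ÷ 9111.111 ng/mL = 0.4186317 mL/hr
Duration = 72 mL ÷ 0.4186317 mL/hr = 171.9889 hr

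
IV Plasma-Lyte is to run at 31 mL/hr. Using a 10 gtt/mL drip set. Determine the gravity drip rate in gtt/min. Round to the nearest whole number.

31 mL/hr ÷ 60 min/hr = 0.5166667 mL/min
0.5166667 mL/min × 10 gtt/mL = 5.166667 gtt/min

5 gtt/min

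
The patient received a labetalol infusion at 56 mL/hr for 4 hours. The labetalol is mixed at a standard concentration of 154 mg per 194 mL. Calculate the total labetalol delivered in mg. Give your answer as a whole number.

Concentration = 154 mg ÷ 194 mL = 0.7938144 mg/mL
Drug rate = 56 mL/hr × 0.7938144 mg/mL = 44.45361 mg/hr
Total = 44.45361 mg/hr × 4 hr = 177.8144 mg

178 mg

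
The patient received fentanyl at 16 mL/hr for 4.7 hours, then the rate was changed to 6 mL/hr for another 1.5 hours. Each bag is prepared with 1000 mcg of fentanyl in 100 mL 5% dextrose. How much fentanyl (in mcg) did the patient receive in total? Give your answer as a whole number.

Concentration = 1000 mcg ÷ 100 mL = 10 mcg/mL
Stage 1: 16 mL/hr × 4.7 hr = 75.2 mL → 75.2 mL × 10 mcg/mL = 752 mcg
Stage 2: 6 mL/hr × 1.5 hr = 9 mL → 9 mL × 10 mcg/mL = 90 mcg
Total = 752 + 90 = 842 mcg

842 mcg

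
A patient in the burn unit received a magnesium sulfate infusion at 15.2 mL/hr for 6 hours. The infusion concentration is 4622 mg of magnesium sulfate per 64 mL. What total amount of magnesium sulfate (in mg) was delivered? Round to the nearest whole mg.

Concentration = 4622 mg ÷ 64 mL = 72.21875 mg/mL
Drug rate = 15.2 mL/hr × 72.21875 mg/mL = 1097.725 mg/hr
Total = 1097.725 mg/hr × 6 hr = 6586.35 mg

6586 mg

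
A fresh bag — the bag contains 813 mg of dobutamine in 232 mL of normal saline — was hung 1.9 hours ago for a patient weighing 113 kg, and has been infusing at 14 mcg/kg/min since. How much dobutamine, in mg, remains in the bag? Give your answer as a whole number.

633 mg

Dose = 14 mcg/kg/min × 113 kg = 1582 mcg/min
1582 mcg/min × 60 min/hr = 94920 mcg/hr
Concentration = 813 mg ÷ 232 mL = 3.50431 mg/mL = 3504.31 mcg/mL
Rate = 94920 mcg/hr ÷ 3504.31 mcg/mL = 27.08664 mL/hr
Volume infused = 27.08664 mL/hr × 1.9 hr = 51.46462 mL
Volume remaining = 232 − 51.46462 = 180.5354 mL
Drug remaining = 180.5354 mL × 3504.31 mcg/mL = 632652 mcg = 632.652 mg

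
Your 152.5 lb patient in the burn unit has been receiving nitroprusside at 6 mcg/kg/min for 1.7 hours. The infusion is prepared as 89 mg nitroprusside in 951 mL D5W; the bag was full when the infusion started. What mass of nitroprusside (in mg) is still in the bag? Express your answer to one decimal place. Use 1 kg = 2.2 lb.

Weight = 152.5 lb ÷ 2.2 lb/kg = 69.31818 kg
Dose = 6 mcg/kg/min × 69.31818 kg = 415.9091 mcg/min
415.9091 mcg/min × 60 min/hr = 24954.55 mcg/hr
Concentration = 89 mg ÷ 951 mL = 0.0935857 mg/mL = 93.5857 mcg/mL
Rate = 24954.55 mcg/hr ÷ 93.5857 mcg/mL = 266.6491 mL/hr
Volume infused = 266.6491 mL/hr × 1.7 hr = 453.3035 mL
Volume remaining = 951 − 453.3035 = 497.6965 mL
Drug remaining = 497.6965 mL × 93.5857 mcg/mL = 46577.27 mcg = 46.57727 mg

46.6 mg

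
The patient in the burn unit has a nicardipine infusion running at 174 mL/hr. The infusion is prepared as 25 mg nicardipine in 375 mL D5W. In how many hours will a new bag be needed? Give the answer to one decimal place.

Duration = 375 mL ÷ 174 mL/hr = 2.155172 hr

2.2 hours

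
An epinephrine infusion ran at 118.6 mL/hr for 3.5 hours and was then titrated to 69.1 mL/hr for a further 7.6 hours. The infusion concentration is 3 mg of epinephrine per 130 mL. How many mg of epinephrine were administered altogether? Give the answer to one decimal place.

Concentration = 3 mg ÷ 130 mL = 0.02307692 mg/mL
Stage 1: 118.6 mL/hr × 3.5 hr = 415.1 mL → 415.1 mL × 0.02307692 mg/mL = 9.579231 mg
Stage 2: 69.1 mL/hr × 7.6 hr = 525.16 mL → 525.16 mL × 0.02307692 mg/mL = 12.11908 mg
Total = 9.579231 + 12.11908 = 21.69831 mg

21.7 mg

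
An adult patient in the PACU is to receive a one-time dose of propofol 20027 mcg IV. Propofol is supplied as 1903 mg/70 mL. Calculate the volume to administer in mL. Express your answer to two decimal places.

Concentration = 1903 mg ÷ 70 mL = 27.18571 mg/mL = 27185.71 mcg/mL
Volume = 20027 mcg ÷ 27185.71 mcg/mL = 0.7366737 mL

0.74 mL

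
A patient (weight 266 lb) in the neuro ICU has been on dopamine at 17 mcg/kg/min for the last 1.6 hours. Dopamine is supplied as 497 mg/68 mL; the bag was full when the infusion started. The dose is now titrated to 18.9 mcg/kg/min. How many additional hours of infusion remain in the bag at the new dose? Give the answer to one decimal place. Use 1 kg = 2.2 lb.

Initial rate:
Weight = 266 lb ÷ 2.2 lb/kg = 120.9091 kg
Dose = 17 mcg/kg/min × 120.9091 kg = 2055.455 mcg/min
2055.455 mcg/min × 60 min/hr = 123327.3 mcg/hr
Concentration = 497 mg ÷ 68 mL = 7.308824 mg/mL = 7308.824 mcg/mL
Rate = 123327.3 mcg/hr ÷ 7308.824 mcg/mL = 16.87375 mL/hr
Volume infused so far = 16.87375 mL/hr × 1.6 hr = 26.998 mL
Volume remaining = 68 − 26.998 = 41.002 mL
New rate:
Dose = 18.9 mcg/kg/min × 120.9091 kg = 2285.182 mcg/min
2285.182 mcg/min × 60 min/hr = 137110.9 mcg/hr
Rate = 137110.9 mcg/hr ÷ 7308.824 mcg/mL = 18.75964 mL/hr
Time remaining = 41.002 mL ÷ 18.75964 mL/hr = 2.185649 hr

2.2 hours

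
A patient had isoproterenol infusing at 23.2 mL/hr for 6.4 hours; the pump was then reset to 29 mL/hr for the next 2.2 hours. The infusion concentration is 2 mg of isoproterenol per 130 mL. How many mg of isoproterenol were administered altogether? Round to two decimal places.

Concentration = 2 mg ÷ 130 mL = 0.01538462 mg/mL
Stage 1: 23.2 mL/hr × 6.4 hr = 148.48 mL → 148.48 mL × 0.01538462 mg/mL = 2.284308 mg
Stage 2: 29 mL/hr × 2.2 hr = 63.8 mL → 63.8 mL × 0.01538462 mg/mL = 0.9815385 mg
Total = 2.284308 + 0.9815385 = 3.265846 mg

3.27 mg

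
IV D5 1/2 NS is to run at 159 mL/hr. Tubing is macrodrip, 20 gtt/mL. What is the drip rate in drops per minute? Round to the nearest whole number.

53 gtt/min

159 mL/hr ÷ 60 min/hr = 2.65 mL/min
2.65 mL/min × 20 gtt/mL = 53 gtt/min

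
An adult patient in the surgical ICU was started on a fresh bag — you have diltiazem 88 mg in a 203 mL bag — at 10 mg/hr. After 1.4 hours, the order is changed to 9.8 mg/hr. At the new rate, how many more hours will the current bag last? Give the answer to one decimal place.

Initial rate:
Concentration = 88 mg ÷ 203 mL = 0.4334975 mg/mL
Rate = 10 mg/hr ÷ 0.4334975 mg/mL = 23.06818 mL/hr
Volume infused so far = 23.06818 mL/hr × 1.4 hr = 32.29545 mL
Volume remaining = 203 − 32.29545 = 170.7045 mL
New rate:
Rate = 9.8 mg/hr ÷ 0.4334975 mg/mL = 22.60682 mL/hr
Time remaining = 170.7045 mL ÷ 22.60682 mL/hr = 7.55102 hr

7.6 hours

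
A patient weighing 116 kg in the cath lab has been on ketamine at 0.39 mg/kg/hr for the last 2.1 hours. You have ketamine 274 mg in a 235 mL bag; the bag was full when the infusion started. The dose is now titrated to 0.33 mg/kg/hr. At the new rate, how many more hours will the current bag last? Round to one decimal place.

4.7 hours

Initial rate:
Dose = 0.39 mg/kg/hr × 116 kg = 45.24 mg/hr
Concentration = 274 mg ÷ 235 mL = 1.165957 mg/mL
Rate = 45.24 mg/hr ÷ 1.165957 mg/mL = 38.80073 mL/hr
Volume infused so far = 38.80073 mL/hr × 2.1 hr = 81.48153 mL
Volume remaining = 235 − 81.48153 = 153.5185 mL
New rate:
Dose = 0.33 mg/kg/hr × 116 kg = 38.28 mg/hr
Rate = 38.28 mg/hr ÷ 1.165957 mg/mL = 32.83139 mL/hr
Time remaining = 153.5185 mL ÷ 32.83139 mL/hr = 4.675967 hr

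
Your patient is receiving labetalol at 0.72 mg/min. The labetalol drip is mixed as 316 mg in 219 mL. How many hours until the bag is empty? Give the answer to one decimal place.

0.72 mg/min × 60 min/hr = 43.2 mg/hr
Concentration = 316 mg ÷ 219 mL = 1.442922 mg/mL
Rate = 43.2 mg/hr ÷ 1.442922 mg/mL = 29.93924 mL/hr
Duration = 219 mL ÷ 29.93924 mL/hr = 7.314815 hr

7.3 hours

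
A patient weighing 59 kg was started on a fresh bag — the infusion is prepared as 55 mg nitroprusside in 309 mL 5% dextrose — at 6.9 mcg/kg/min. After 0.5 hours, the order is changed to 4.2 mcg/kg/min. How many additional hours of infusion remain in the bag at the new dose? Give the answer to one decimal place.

2.9 hours

Initial rate:
Dose = 6.9 mcg/kg/min × 59 kg = 407.1 mcg/min
407.1 mcg/min × 60 min/hr = 24426 mcg/hr
Concentration = 55 mg ÷ 309 mL = 0.1779935 mg/mL = 177.9935 mcg/mL
Rate = 24426 mcg/hr ÷ 177.9935 mcg/mL = 137.2297 mL/hr
Volume infused so far = 137.2297 mL/hr × 0.5 hr = 68.61485 mL
Volume remaining = 309 − 68.61485 = 240.3851 mL
New rate:
Dose = 4.2 mcg/kg/min × 59 kg = 247.8 mcg/min
247.8 mcg/min × 60 min/hr = 14868 mcg/hr
Rate = 14868 mcg/hr ÷ 177.9935 mcg/mL = 83.53113 mL/hr
Time remaining = 240.3851 mL ÷ 83.53113 mL/hr = 2.877791 hr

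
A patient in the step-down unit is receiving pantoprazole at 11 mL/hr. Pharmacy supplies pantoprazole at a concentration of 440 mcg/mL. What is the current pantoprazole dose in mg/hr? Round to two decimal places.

4.84 mg/hr

Concentration = 440 mcg/mL = 0.44 mg/mL
Drug rate = 11 mL/hr × 0.44 mg/mL = 4.84 mg/hr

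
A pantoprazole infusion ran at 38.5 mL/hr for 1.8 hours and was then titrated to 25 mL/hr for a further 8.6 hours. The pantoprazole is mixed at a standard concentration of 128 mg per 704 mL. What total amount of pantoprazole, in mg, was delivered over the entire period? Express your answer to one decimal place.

51.7 mg

Concentration = 128 mg ÷ 704 mL = 0.1818182 mg/mL
Stage 1: 38.5 mL/hr × 1.8 hr = 69.3 mL → 69.3 mL × 0.1818182 mg/mL = 12.6 mg
Stage 2: 25 mL/hr × 8.6 hr = 215 mL → 215 mL × 0.1818182 mg/mL = 39.09091 mg
Total = 12.6 + 39.09091 = 51.69091 mg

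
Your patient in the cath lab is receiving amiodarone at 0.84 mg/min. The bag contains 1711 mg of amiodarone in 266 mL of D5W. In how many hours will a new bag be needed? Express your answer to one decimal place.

0.84 mg/min × 60 min/hr = 50.4 mg/hr
Concentration = 1711 mg ÷ 266 mL = 6.432331 mg/mL
Rate = 50.4 mg/hr ÷ 6.432331 mg/mL = 7.835418 mL/hr
Duration = 266 mL ÷ 7.835418 mL/hr = 33.94841 hr

33.9 hours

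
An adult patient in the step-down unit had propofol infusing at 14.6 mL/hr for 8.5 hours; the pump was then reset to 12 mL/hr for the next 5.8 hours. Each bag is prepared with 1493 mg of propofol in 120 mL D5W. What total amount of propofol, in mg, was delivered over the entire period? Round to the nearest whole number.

Concentration = 1493 mg ÷ 120 mL = 12.44167 mg/mL
Stage 1: 14.6 mL/hr × 8.5 hr = 124.1 mL → 124.1 mL × 12.44167 mg/mL = 1544.011 mg
Stage 2: 12 mL/hr × 5.8 hr = 69.6 mL → 69.6 mL × 12.44167 mg/mL = 865.94 mg
Total = 1544.011 + 865.94 = 2409.951 mg

2410 mg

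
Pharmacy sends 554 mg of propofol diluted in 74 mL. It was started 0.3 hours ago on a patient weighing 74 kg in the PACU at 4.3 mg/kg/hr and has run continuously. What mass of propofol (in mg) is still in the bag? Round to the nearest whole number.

Dose = 4.3 mg/kg/hr × 74 kg = 318.2 mg/hr
Concentration = 554 mg ÷ 74 mL = 7.486486 mg/mL
Rate = 318.2 mg/hr ÷ 7.486486 mg/mL = 42.50325 mL/hr
Volume infused = 42.50325 mL/hr × 0.3 hr = 12.75097 mL
Volume remaining = 74 − 12.75097 = 61.24903 mL
Drug remaining = 61.24903 mL × 7.486486 mg/mL = 458.54 mg

459 mg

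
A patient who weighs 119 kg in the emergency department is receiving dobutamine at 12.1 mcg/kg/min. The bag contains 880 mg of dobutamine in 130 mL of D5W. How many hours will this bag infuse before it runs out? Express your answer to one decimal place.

10.2 hours

Dose = 12.1 mcg/kg/min × 119 kg = 1439.9 mcg/min
1439.9 mcg/min × 60 min/hr = 86394 mcg/hr
Concentration = 880 mg ÷ 130 mL = 6.769231 mg/mL = 6769.231 mcg/mL
Rate = 86394 mcg/hr ÷ 6769.231 mcg/mL = 12.76275 mL/hr
Duration = 130 mL ÷ 12.76275 mL/hr = 10.18589 hr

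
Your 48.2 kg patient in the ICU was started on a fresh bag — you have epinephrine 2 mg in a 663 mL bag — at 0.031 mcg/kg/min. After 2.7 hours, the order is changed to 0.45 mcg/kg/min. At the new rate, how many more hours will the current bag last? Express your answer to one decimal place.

1.4 hours

Initial rate:
Dose = 0.031 mcg/kg/min × 48.2 kg = 1.4942 mcg/min
1.4942 mcg/min × 60 min/hr = 89.652 mcg/hr
Concentration = 2 mg ÷ 663 mL = 0.003016591 mg/mL = 3.016591 mcg/mL
Rate = 89.652 mcg/hr ÷ 3.016591 mcg/mL = 29.71964 mL/hr
Volume infused so far = 29.71964 mL/hr × 2.7 hr = 80.24302 mL
Volume remaining = 663 − 80.24302 = 582.757 mL
New rate:
Dose = 0.45 mcg/kg/min × 48.2 kg = 21.69 mcg/min
21.69 mcg/min × 60 min/hr = 1301.4 mcg/hr
Rate = 1301.4 mcg/hr ÷ 3.016591 mcg/mL = 431.4141 mL/hr
Time remaining = 582.757 mL ÷ 431.4141 mL/hr = 1.350807 hr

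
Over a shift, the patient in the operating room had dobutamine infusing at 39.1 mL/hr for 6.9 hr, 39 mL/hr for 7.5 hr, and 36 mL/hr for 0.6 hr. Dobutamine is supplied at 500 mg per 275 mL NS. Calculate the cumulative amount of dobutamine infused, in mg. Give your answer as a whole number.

1062 mg

Concentration = 500 mg ÷ 275 mL = 1.818182 mg/mL
Stage 1: 39.1 mL/hr × 6.9 hr = 269.79 mL → 269.79 mL × 1.818182 mg/mL = 490.5273 mg
Stage 2: 39 mL/hr × 7.5 hr = 292.5 mL → 292.5 mL × 1.818182 mg/mL = 531.8182 mg
Stage 3: 36 mL/hr × 0.6 hr = 21.6 mL → 21.6 mL × 1.818182 mg/mL = 39.27273 mg
Total = 490.5273 + 531.8182 + 39.27273 = 1061.618 mg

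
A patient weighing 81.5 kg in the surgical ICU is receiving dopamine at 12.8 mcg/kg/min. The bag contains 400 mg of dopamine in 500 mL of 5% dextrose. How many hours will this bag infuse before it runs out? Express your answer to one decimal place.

6.4 hours

Dose = 12.8 mcg/kg/min × 81.5 kg = 1043.2 mcg/min
1043.2 mcg/min × 60 min/hr = 62592 mcg/hr
Concentration = 400 mg ÷ 500 mL = 0.8 mg/mL = 800 mcg/mL
Rate = 62592 mcg/hr ÷ 800 mcg/mL = 78.24 mL/hr
Duration = 500 mL ÷ 78.24 mL/hr = 6.390593 hr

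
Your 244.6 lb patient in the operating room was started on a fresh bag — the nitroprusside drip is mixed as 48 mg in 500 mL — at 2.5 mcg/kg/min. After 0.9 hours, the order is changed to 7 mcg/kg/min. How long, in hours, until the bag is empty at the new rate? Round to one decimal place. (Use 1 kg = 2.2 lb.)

Initial rate:
Weight = 244.6 lb ÷ 2.2 lb/kg = 111.1818 kg
Dose = 2.5 mcg/kg/min × 111.1818 kg = 277.9545 mcg/min
277.9545 mcg/min × 60 min/hr = 16677.27 mcg/hr
Concentration = 48 mg ÷ 500 mL = 0.096 mg/mL = 96 mcg/mL
Rate = 16677.27 mcg/hr ÷ 96 mcg/mL = 173.7216 mL/hr
Volume infused so far = 173.7216 mL/hr × 0.9 hr = 156.3494 mL
Volume remaining = 500 − 156.3494 = 343.6506 mL
New rate:
Dose = 7 mcg/kg/min × 111.1818 kg = 778.2727 mcg/min
778.2727 mcg/min × 60 min/hr = 46696.36 mcg/hr
Rate = 46696.36 mcg/hr ÷ 96 mcg/mL = 486.4205 mL/hr
Time remaining = 343.6506 mL ÷ 486.4205 mL/hr = 0.7064887 hr

0.7 hours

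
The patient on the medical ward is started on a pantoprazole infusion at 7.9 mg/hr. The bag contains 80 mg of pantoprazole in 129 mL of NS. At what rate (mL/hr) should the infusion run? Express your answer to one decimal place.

Concentration = 80 mg ÷ 129 mL = 0.620155 mg/mL
Rate = 7.9 mg/hr ÷ 0.620155 mg/mL = 12.73875 mL/hr

12.7 mL/hr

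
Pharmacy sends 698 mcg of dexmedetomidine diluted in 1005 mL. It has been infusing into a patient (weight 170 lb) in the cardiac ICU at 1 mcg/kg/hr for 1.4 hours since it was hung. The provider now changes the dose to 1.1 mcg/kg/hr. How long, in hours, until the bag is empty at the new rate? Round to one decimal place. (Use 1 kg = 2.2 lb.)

6.9 hours

Initial rate:
Weight = 170 lb ÷ 2.2 lb/kg = 77.27273 kg
Dose = 1 mcg/kg/hr × 77.27273 kg = 77.27273 mcg/hr
Concentration = 698 mcg ÷ 1005 mL = 0.6945274 mcg/mL
Rate = 77.27273 mcg/hr ÷ 0.6945274 mcg/mL = 111.2594 mL/hr
Volume infused so far = 111.2594 mL/hr × 1.4 hr = 155.7632 mL
Volume remaining = 1005 − 155.7632 = 849.2368 mL
New rate:
Dose = 1.1 mcg/kg/hr × 77.27273 kg = 85 mcg/hr
Rate = 85 mcg/hr ÷ 0.6945274 mcg/mL = 122.3854 mL/hr
Time remaining = 849.2368 mL ÷ 122.3854 mL/hr = 6.939037 hr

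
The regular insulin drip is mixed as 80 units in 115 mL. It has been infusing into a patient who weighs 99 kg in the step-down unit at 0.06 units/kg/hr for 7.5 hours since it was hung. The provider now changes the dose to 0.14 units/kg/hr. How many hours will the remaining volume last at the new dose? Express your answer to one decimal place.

2.6 hours

Initial rate:
Dose = 0.06 units/kg/hr × 99 kg = 5.94 units/hr
Concentration = 80 units ÷ 115 mL = 0.6956522 units/mL
Rate = 5.94 units/hr ÷ 0.6956522 units/mL = 8.53875 mL/hr
Volume infused so far = 8.53875 mL/hr × 7.5 hr = 64.04063 mL
Volume remaining = 115 − 64.04063 = 50.95937 mL
New rate:
Dose = 0.14 units/kg/hr × 99 kg = 13.86 units/hr
Rate = 13.86 units/hr ÷ 0.6956522 units/mL = 19.92375 mL/hr
Time remaining = 50.95937 mL ÷ 19.92375 mL/hr = 2.55772 hr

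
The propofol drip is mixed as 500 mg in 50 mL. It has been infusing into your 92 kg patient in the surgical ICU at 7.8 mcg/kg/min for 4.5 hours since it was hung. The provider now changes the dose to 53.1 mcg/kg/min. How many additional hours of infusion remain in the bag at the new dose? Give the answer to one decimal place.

Initial rate:
Dose = 7.8 mcg/kg/min × 92 kg = 717.6 mcg/min
717.6 mcg/min × 60 min/hr = 43056 mcg/hr
Concentration = 500 mg ÷ 50 mL = 10 mg/mL = 10000 mcg/mL
Rate = 43056 mcg/hr ÷ 10000 mcg/mL = 4.3056 mL/hr
Volume infused so far = 4.3056 mL/hr × 4.5 hr = 19.3752 mL
Volume remaining = 50 − 19.3752 = 30.6248 mL
New rate:
Dose = 53.1 mcg/kg/min × 92 kg = 4885.2 mcg/min
4885.2 mcg/min × 60 min/hr = 293112 mcg/hr
Rate = 293112 mcg/hr ÷ 10000 mcg/mL = 29.3112 mL/hr
Time remaining = 30.6248 mL ÷ 29.3112 mL/hr = 1.044816 hr

1.0 hours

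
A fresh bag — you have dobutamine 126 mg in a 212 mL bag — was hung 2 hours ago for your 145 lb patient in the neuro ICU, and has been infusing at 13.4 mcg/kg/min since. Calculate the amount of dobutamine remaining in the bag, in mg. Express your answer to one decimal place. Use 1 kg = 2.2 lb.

20.0 mg

Weight = 145 lb ÷ 2.2 lb/kg = 65.90909 kg
Dose = 13.4 mcg/kg/min × 65.90909 kg = 883.1818 mcg/min
883.1818 mcg/min × 60 min/hr = 52990.91 mcg/hr
Concentration = 126 mg ÷ 212 mL = 0.5943396 mg/mL = 594.3396 mcg/mL
Rate = 52990.91 mcg/hr ÷ 594.3396 mcg/mL = 89.15931 mL/hr
Volume infused = 89.15931 mL/hr × 2 hr = 178.3186 mL
Volume remaining = 212 − 178.3186 = 33.68139 mL
Drug remaining = 33.68139 mL × 594.3396 mcg/mL = 20018.18 mcg = 20.01818 mg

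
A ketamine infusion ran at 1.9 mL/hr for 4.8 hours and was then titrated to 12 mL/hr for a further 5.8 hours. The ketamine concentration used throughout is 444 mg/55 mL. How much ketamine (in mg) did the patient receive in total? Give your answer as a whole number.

Concentration = 444 mg ÷ 55 mL = 8.072727 mg/mL
Stage 1: 1.9 mL/hr × 4.8 hr = 9.12 mL → 9.12 mL × 8.072727 mg/mL = 73.62327 mg
Stage 2: 12 mL/hr × 5.8 hr = 69.6 mL → 69.6 mL × 8.072727 mg/mL = 561.8618 mg
Total = 73.62327 + 561.8618 = 635.4851 mg

635 mg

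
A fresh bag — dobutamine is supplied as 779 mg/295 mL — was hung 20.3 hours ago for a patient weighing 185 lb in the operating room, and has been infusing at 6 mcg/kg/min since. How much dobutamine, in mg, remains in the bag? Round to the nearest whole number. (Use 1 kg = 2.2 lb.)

Weight = 185 lb ÷ 2.2 lb/kg = 84.09091 kg
Dose = 6 mcg/kg/min × 84.09091 kg = 504.5455 mcg/min
504.5455 mcg/min × 60 min/hr = 30272.73 mcg/hr
Concentration = 779 mg ÷ 295 mL = 2.640678 mg/mL = 2640.678 mcg/mL
Rate = 30272.73 mcg/hr ÷ 2640.678 mcg/mL = 11.464 mL/hr
Volume infused = 11.464 mL/hr × 20.3 hr = 232.7192 mL
Volume remaining = 295 − 232.7192 = 62.28084 mL
Drug remaining = 62.28084 mL × 2640.678 mcg/mL = 164463.6 mcg = 164.4636 mg

164 mg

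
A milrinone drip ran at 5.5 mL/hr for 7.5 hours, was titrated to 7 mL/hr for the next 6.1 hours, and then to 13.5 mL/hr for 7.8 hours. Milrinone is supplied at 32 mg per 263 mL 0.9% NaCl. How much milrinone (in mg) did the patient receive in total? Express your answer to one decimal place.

23.0 mg

Concentration = 32 mg ÷ 263 mL = 0.121673 mg/mL
Stage 1: 5.5 mL/hr × 7.5 hr = 41.25 mL → 41.25 mL × 0.121673 mg/mL = 5.019011 mg
Stage 2: 7 mL/hr × 6.1 hr = 42.7 mL → 42.7 mL × 0.121673 mg/mL = 5.195437 mg
Stage 3: 13.5 mL/hr × 7.8 hr = 105.3 mL → 105.3 mL × 0.121673 mg/mL = 12.81217 mg
Total = 5.019011 + 5.195437 + 12.81217 = 23.02662 mg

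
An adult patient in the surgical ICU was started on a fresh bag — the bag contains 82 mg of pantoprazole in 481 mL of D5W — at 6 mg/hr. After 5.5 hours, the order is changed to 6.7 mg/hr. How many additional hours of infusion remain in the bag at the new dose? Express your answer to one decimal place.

Initial rate:
Concentration = 82 mg ÷ 481 mL = 0.1704782 mg/mL
Rate = 6 mg/hr ÷ 0.1704782 mg/mL = 35.19512 mL/hr
Volume infused so far = 35.19512 mL/hr × 5.5 hr = 193.5732 mL
Volume remaining = 481 − 193.5732 = 287.4268 mL
New rate:
Rate = 6.7 mg/hr ÷ 0.1704782 mg/mL = 39.30122 mL/hr
Time remaining = 287.4268 mL ÷ 39.30122 mL/hr = 7.313433 hr

7.3 hours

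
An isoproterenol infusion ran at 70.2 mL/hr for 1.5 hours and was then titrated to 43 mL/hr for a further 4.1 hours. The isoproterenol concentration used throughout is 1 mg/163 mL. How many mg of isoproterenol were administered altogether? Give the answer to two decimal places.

1.73 mg

Concentration = 1 mg ÷ 163 mL = 0.006134969 mg/mL
Stage 1: 70.2 mL/hr × 1.5 hr = 105.3 mL → 105.3 mL × 0.006134969 mg/mL = 0.6460123 mg
Stage 2: 43 mL/hr × 4.1 hr = 176.3 mL → 176.3 mL × 0.006134969 mg/mL = 1.081595 mg
Total = 0.6460123 + 1.081595 = 1.727607 mg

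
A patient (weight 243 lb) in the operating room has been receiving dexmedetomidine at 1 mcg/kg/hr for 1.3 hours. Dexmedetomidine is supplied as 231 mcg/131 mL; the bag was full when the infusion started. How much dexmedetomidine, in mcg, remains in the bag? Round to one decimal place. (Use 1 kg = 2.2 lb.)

Weight = 243 lb ÷ 2.2 lb/kg = 110.4545 kg
Dose = 1 mcg/kg/hr × 110.4545 kg = 110.4545 mcg/hr
Concentration = 231 mcg ÷ 131 mL = 1.763359 mcg/mL
Rate = 110.4545 mcg/hr ÷ 1.763359 mcg/mL = 62.63872 mL/hr
Volume infused = 62.63872 mL/hr × 1.3 hr = 81.43034 mL
Volume remaining = 131 − 81.43034 = 49.56966 mL
Drug remaining = 49.56966 mL × 1.763359 mcg/mL = 87.40909 mcg

87.4 mcg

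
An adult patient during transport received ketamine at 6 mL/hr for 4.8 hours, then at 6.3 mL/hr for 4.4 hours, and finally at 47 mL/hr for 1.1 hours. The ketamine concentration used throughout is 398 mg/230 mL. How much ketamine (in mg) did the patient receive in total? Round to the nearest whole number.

187 mg

Concentration = 398 mg ÷ 230 mL = 1.730435 mg/mL
Stage 1: 6 mL/hr × 4.8 hr = 28.8 mL → 28.8 mL × 1.730435 mg/mL = 49.83652 mg
Stage 2: 6.3 mL/hr × 4.4 hr = 27.72 mL → 27.72 mL × 1.730435 mg/mL = 47.96765 mg
Stage 3: 47 mL/hr × 1.1 hr = 51.7 mL → 51.7 mL × 1.730435 mg/mL = 89.46348 mg
Total = 49.83652 + 47.96765 + 89.46348 = 187.2677 mg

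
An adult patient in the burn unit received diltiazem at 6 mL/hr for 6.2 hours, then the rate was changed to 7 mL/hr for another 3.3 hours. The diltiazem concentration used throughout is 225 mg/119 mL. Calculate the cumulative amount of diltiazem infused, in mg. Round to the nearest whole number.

114 mg

Concentration = 225 mg ÷ 119 mL = 1.890756 mg/mL
Stage 1: 6 mL/hr × 6.2 hr = 37.2 mL → 37.2 mL × 1.890756 mg/mL = 70.33613 mg
Stage 2: 7 mL/hr × 3.3 hr = 23.1 mL → 23.1 mL × 1.890756 mg/mL = 43.67647 mg
Total = 70.33613 + 43.67647 = 114.0126 mg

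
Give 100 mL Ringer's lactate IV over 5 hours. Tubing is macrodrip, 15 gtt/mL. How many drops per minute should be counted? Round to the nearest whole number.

100 mL ÷ (5 hr × 60 = 300 min) = 0.3333333 mL/min
0.3333333 mL/min × 15 gtt/mL = 5 gtt/min

5 gtt/min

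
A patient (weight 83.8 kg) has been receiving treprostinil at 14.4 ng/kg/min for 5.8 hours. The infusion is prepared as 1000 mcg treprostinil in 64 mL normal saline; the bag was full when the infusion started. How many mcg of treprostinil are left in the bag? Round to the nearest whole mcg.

Dose = 14.4 ng/kg/min × 83.8 kg = 1206.72 ng/min
1206.72 ng/min × 60 min/hr = 72403.2 ng/hr
Concentration = 1000 mcg ÷ 64 mL = 15.625 mcg/mL = 15625 ng/mL
Rate = 72403.2 ng/hr ÷ 15625 ng/mL = 4.633805 mL/hr
Volume infused = 4.633805 mL/hr × 5.8 hr = 26.87607 mL
Volume remaining = 64 − 26.87607 = 37.12393 mL
Drug remaining = 37.12393 mL × 15625 ng/mL = 580061.4 ng = 580.0614 mcg

580 mcg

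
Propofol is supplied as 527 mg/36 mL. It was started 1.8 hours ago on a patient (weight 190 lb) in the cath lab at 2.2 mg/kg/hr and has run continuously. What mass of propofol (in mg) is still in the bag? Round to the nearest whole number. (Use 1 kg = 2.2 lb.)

185 mg

Weight = 190 lb ÷ 2.2 lb/kg = 86.36364 kg
Dose = 2.2 mg/kg/hr × 86.36364 kg = 190 mg/hr
Concentration = 527 mg ÷ 36 mL = 14.63889 mg/mL
Rate = 190 mg/hr ÷ 14.63889 mg/mL = 12.97913 mL/hr
Volume infused = 12.97913 mL/hr × 1.8 hr = 23.36243 mL
Volume remaining = 36 − 23.36243 = 12.63757 mL
Drug remaining = 12.63757 mL × 14.63889 mg/mL = 185 mg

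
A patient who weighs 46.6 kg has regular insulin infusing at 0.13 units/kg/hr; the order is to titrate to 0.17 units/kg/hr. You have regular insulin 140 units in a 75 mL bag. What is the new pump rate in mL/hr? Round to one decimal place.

4.2 mL/hr

Dose = 0.17 units/kg/hr × 46.6 kg = 7.922 units/hr
Concentration = 140 units ÷ 75 mL = 1.866667 units/mL
Rate = 7.922 units/hr ÷ 1.866667 units/mL = 4.243929 mL/hr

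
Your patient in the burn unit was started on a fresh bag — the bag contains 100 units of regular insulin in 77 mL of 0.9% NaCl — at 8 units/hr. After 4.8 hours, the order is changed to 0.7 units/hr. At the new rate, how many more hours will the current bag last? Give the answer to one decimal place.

88.0 hours

Initial rate:
Concentration = 100 units ÷ 77 mL = 1.298701 units/mL
Rate = 8 units/hr ÷ 1.298701 units/mL = 6.16 mL/hr
Volume infused so far = 6.16 mL/hr × 4.8 hr = 29.568 mL
Volume remaining = 77 − 29.568 = 47.432 mL
New rate:
Rate = 0.7 units/hr ÷ 1.298701 units/mL = 0.539 mL/hr
Time remaining = 47.432 mL ÷ 0.539 mL/hr = 88 hr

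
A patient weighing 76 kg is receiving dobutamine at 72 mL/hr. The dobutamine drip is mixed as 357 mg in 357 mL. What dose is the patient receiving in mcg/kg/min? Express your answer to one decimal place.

15.8 mcg/kg/min

Concentration = 357 mg ÷ 357 mL = 1 mg/mL = 1000 mcg/mL
Drug rate = 72 mL/hr × 1000 mcg/mL = 72000 mcg/hr
72000 mcg/hr ÷ 60 min/hr = 1200 mcg/min
1200 mcg/min ÷ 76 kg = 15.78947 mcg/kg/min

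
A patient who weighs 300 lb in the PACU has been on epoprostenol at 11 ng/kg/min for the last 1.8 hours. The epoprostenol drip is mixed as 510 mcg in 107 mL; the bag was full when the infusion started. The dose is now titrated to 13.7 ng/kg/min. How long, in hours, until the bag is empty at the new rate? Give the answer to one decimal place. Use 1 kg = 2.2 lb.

Initial rate:
Weight = 300 lb ÷ 2.2 lb/kg = 136.3636 kg
Dose = 11 ng/kg/min × 136.3636 kg = 1500 ng/min
1500 ng/min × 60 min/hr = 90000 ng/hr
Concentration = 510 mcg ÷ 107 mL = 4.766355 mcg/mL = 4766.355 ng/mL
Rate = 90000 ng/hr ÷ 4766.355 ng/mL = 18.88235 mL/hr
Volume infused so far = 18.88235 mL/hr × 1.8 hr = 33.98824 mL
Volume remaining = 107 − 33.98824 = 73.01176 mL
New rate:
Dose = 13.7 ng/kg/min × 136.3636 kg = 1868.182 ng/min
1868.182 ng/min × 60 min/hr = 112090.9 ng/hr
Rate = 112090.9 ng/hr ÷ 4766.355 ng/mL = 23.51711 mL/hr
Time remaining = 73.01176 mL ÷ 23.51711 mL/hr = 3.104623 hr

3.1 hours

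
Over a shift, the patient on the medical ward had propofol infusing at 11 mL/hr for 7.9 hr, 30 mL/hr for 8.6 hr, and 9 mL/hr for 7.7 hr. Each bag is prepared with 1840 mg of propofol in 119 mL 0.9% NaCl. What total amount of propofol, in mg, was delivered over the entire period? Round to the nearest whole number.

Concentration = 1840 mg ÷ 119 mL = 15.46218 mg/mL
Stage 1: 11 mL/hr × 7.9 hr = 86.9 mL → 86.9 mL × 15.46218 mg/mL = 1343.664 mg
Stage 2: 30 mL/hr × 8.6 hr = 258 mL → 258 mL × 15.46218 mg/mL = 3989.244 mg
Stage 3: 9 mL/hr × 7.7 hr = 69.3 mL → 69.3 mL × 15.46218 mg/mL = 1071.529 mg
Total = 1343.664 + 3989.244 + 1071.529 = 6404.437 mg

6404 mg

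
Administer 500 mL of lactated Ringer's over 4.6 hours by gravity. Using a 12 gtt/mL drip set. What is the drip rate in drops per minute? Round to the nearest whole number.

22 gtt/min

500 mL ÷ (4.6 hr × 60 = 276 min) = 1.811594 mL/min
1.811594 mL/min × 12 gtt/mL = 21.73913 gtt/min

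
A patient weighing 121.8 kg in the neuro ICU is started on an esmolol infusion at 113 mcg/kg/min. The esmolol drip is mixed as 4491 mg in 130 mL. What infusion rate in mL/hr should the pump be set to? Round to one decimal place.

Dose = 113 mcg/kg/min × 121.8 kg = 13763.4 mcg/min
13763.4 mcg/min × 60 min/hr = 825804 mcg/hr
Concentration = 4491 mg ÷ 130 mL = 34.54615 mg/mL = 34546.15 mcg/mL
Rate = 825804 mcg/hr ÷ 34546.15 mcg/mL = 23.90437 mL/hr

23.9 mL/hr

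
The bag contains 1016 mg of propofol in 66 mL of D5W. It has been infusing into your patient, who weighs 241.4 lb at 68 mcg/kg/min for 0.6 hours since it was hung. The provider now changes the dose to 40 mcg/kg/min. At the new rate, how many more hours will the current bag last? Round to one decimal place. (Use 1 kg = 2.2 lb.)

Initial rate:
Weight = 241.4 lb ÷ 2.2 lb/kg = 109.7273 kg
Dose = 68 mcg/kg/min × 109.7273 kg = 7461.455 mcg/min
7461.455 mcg/min × 60 min/hr = 447687.3 mcg/hr
Concentration = 1016 mg ÷ 66 mL = 15.39394 mg/mL = 15393.94 mcg/mL
Rate = 447687.3 mcg/hr ÷ 15393.94 mcg/mL = 29.08205 mL/hr
Volume infused so far = 29.08205 mL/hr × 0.6 hr = 17.44923 mL
Volume remaining = 66 − 17.44923 = 48.55077 mL
New rate:
Dose = 40 mcg/kg/min × 109.7273 kg = 4389.091 mcg/min
4389.091 mcg/min × 60 min/hr = 263345.5 mcg/hr
Rate = 263345.5 mcg/hr ÷ 15393.94 mcg/mL = 17.10709 mL/hr
Time remaining = 48.55077 mL ÷ 17.10709 mL/hr = 2.83805 hr

2.8 hours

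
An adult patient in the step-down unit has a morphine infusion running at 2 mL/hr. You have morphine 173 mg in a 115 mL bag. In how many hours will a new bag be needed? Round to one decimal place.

57.5 hours

Duration = 115 mL ÷ 2 mL/hr = 57.5 hr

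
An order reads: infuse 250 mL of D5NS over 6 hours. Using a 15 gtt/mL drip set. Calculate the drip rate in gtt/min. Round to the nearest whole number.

10 gtt/min

250 mL ÷ (6 hr × 60 = 360 min) = 0.6944444 mL/min
0.6944444 mL/min × 15 gtt/mL = 10.41667 gtt/min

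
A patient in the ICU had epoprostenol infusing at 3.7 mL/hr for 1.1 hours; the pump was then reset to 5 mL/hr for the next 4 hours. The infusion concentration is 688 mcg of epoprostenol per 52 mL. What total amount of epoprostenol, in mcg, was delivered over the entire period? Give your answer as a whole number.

Concentration = 688 mcg ÷ 52 mL = 13.23077 mcg/mL
Stage 1: 3.7 mL/hr × 1.1 hr = 4.07 mL → 4.07 mL × 13.23077 mcg/mL = 53.84923 mcg
Stage 2: 5 mL/hr × 4 hr = 20 mL → 20 mL × 13.23077 mcg/mL = 264.6154 mcg
Total = 53.84923 + 264.6154 = 318.4646 mcg

318 mcg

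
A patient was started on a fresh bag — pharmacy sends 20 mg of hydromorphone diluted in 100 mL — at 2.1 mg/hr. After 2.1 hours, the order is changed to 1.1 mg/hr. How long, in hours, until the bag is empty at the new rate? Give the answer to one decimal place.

Initial rate:
Concentration = 20 mg ÷ 100 mL = 0.2 mg/mL
Rate = 2.1 mg/hr ÷ 0.2 mg/mL = 10.5 mL/hr
Volume infused so far = 10.5 mL/hr × 2.1 hr = 22.05 mL
Volume remaining = 100 − 22.05 = 77.95 mL
New rate:
Rate = 1.1 mg/hr ÷ 0.2 mg/mL = 5.5 mL/hr
Time remaining = 77.95 mL ÷ 5.5 mL/hr = 14.17273 hr

14.2 hours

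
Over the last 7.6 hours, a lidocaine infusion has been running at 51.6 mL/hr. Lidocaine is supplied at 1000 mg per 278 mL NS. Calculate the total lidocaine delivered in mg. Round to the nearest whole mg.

Concentration = 1000 mg ÷ 278 mL = 3.597122 mg/mL
Drug rate = 51.6 mL/hr × 3.597122 mg/mL = 185.6115 mg/hr
Total = 185.6115 mg/hr × 7.6 hr = 1410.647 mg

1411 mg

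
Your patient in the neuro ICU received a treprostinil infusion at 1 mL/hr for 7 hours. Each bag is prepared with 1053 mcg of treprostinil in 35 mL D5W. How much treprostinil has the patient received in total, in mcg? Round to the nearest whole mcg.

Concentration = 1053 mcg ÷ 35 mL = 30.08571 mcg/mL = 30085.71 ng/mL
Drug rate = 1 mL/hr × 30085.71 ng/mL = 30085.71 ng/hr
Total = 30085.71 ng/hr × 7 hr = 210600 ng = 210.6 mcg

211 mcg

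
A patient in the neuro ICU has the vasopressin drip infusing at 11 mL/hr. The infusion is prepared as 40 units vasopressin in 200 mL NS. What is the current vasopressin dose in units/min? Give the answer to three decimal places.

Concentration = 40 units ÷ 200 mL = 0.2 units/mL
Drug rate = 11 mL/hr × 0.2 units/mL = 2.2 units/hr
2.2 units/hr ÷ 60 min/hr = 0.03666667 units/min

0.037 units/min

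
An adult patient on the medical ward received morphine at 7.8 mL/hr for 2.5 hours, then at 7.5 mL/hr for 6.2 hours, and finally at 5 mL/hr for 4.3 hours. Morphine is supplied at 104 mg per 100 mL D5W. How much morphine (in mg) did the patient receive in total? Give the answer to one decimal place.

91.0 mg

Concentration = 104 mg ÷ 100 mL = 1.04 mg/mL
Stage 1: 7.8 mL/hr × 2.5 hr = 19.5 mL → 19.5 mL × 1.04 mg/mL = 20.28 mg
Stage 2: 7.5 mL/hr × 6.2 hr = 46.5 mL → 46.5 mL × 1.04 mg/mL = 48.36 mg
Stage 3: 5 mL/hr × 4.3 hr = 21.5 mL → 21.5 mL × 1.04 mg/mL = 22.36 mg
Total = 20.28 + 48.36 + 22.36 = 91 mg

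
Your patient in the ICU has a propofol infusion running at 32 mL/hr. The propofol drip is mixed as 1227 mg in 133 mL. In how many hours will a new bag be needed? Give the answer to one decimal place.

4.2 hours

Duration = 133 mL ÷ 32 mL/hr = 4.15625 hr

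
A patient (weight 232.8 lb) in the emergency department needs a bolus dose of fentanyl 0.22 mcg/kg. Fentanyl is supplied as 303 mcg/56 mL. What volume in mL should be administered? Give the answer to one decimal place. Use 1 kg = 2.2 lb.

4.3 mL

Weight = 232.8 lb ÷ 2.2 lb/kg = 105.8182 kg
Dose = 0.22 mcg/kg × 105.8182 kg = 23.28 mcg
Concentration = 303 mcg ÷ 56 mL = 5.410714 mcg/mL
Volume = 23.28 mcg ÷ 5.410714 mcg/mL = 4.302574 mL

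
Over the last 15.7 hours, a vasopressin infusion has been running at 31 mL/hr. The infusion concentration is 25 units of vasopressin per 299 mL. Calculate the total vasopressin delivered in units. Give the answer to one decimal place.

Concentration = 25 units ÷ 299 mL = 0.08361204 units/mL
Drug rate = 31 mL/hr × 0.08361204 units/mL = 2.591973 units/hr
Total = 2.591973 units/hr × 15.7 hr = 40.69398 units

40.7 units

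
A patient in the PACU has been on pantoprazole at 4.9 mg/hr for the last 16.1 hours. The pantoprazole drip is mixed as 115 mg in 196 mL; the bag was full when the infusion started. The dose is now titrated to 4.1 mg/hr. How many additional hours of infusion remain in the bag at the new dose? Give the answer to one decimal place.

Initial rate:
Concentration = 115 mg ÷ 196 mL = 0.5867347 mg/mL
Rate = 4.9 mg/hr ÷ 0.5867347 mg/mL = 8.351304 mL/hr
Volume infused so far = 8.351304 mL/hr × 16.1 hr = 134.456 mL
Volume remaining = 196 − 134.456 = 61.544 mL
New rate:
Rate = 4.1 mg/hr ÷ 0.5867347 mg/mL = 6.987826 mL/hr
Time remaining = 61.544 mL ÷ 6.987826 mL/hr = 8.807317 hr

8.8 hours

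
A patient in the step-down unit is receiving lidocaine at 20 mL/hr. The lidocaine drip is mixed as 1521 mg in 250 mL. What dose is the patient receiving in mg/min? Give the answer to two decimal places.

2.03 mg/min

Concentration = 1521 mg ÷ 250 mL = 6.084 mg/mL
Drug rate = 20 mL/hr × 6.084 mg/mL = 121.68 mg/hr
121.68 mg/hr ÷ 60 min/hr = 2.028 mg/min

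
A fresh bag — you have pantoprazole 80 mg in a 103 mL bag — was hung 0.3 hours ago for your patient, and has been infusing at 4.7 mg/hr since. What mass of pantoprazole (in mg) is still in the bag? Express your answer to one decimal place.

78.6 mg

Concentration = 80 mg ÷ 103 mL = 0.776699 mg/mL
Rate = 4.7 mg/hr ÷ 0.776699 mg/mL = 6.05125 mL/hr
Volume infused = 6.05125 mL/hr × 0.3 hr = 1.815375 mL
Volume remaining = 103 − 1.815375 = 101.1846 mL
Drug remaining = 101.1846 mL × 0.776699 mg/mL = 78.59 mg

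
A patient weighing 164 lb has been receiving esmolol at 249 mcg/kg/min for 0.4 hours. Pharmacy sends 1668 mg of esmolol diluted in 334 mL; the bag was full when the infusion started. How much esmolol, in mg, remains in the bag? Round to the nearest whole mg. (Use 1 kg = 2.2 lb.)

Weight = 164 lb ÷ 2.2 lb/kg = 74.54545 kg
Dose = 249 mcg/kg/min × 74.54545 kg = 18561.82 mcg/min
18561.82 mcg/min × 60 min/hr = 1113709 mcg/hr
Concentration = 1668 mg ÷ 334 mL = 4.994012 mg/mL = 4994.012 mcg/mL
Rate = 1113709 mcg/hr ÷ 4994.012 mcg/mL = 223.0089 mL/hr
Volume infused = 223.0089 mL/hr × 0.4 hr = 89.20356 mL
Volume remaining = 334 − 89.20356 = 244.7964 mL
Drug remaining = 244.7964 mL × 4994.012 mcg/mL = 1222516 mcg = 1222.516 mg

1223 mg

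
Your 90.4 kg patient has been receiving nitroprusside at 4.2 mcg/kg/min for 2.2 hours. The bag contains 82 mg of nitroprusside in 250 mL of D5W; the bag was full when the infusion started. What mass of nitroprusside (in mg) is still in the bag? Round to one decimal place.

Dose = 4.2 mcg/kg/min × 90.4 kg = 379.68 mcg/min
379.68 mcg/min × 60 min/hr = 22780.8 mcg/hr
Concentration = 82 mg ÷ 250 mL = 0.328 mg/mL = 328 mcg/mL
Rate = 22780.8 mcg/hr ÷ 328 mcg/mL = 69.45366 mL/hr
Volume infused = 69.45366 mL/hr × 2.2 hr = 152.798 mL
Volume remaining = 250 − 152.798 = 97.20195 mL
Drug remaining = 97.20195 mL × 328 mcg/mL = 31882.24 mcg = 31.88224 mg

31.9 mg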